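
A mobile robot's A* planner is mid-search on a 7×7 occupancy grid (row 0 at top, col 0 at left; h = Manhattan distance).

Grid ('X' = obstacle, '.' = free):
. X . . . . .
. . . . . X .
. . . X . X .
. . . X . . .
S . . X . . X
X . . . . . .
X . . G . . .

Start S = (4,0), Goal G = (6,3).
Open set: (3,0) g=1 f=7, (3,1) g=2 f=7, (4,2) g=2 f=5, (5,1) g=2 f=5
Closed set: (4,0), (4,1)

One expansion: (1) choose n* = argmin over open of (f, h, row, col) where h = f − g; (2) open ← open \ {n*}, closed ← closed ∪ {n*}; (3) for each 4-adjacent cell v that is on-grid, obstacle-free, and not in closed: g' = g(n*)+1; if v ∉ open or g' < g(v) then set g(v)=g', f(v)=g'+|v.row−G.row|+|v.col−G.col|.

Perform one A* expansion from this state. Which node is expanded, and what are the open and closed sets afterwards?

step 1: expand (4,2) (f=5, h=3) → closed; open now [(3,0) g=1 f=7, (3,1) g=2 f=7, (3,2) g=3 f=7, (5,1) g=2 f=5, (5,2) g=3 f=5]

expanded=(4,2); open=[(3,0) g=1 f=7, (3,1) g=2 f=7, (3,2) g=3 f=7, (5,1) g=2 f=5, (5,2) g=3 f=5]; closed=[(4,0), (4,1), (4,2)]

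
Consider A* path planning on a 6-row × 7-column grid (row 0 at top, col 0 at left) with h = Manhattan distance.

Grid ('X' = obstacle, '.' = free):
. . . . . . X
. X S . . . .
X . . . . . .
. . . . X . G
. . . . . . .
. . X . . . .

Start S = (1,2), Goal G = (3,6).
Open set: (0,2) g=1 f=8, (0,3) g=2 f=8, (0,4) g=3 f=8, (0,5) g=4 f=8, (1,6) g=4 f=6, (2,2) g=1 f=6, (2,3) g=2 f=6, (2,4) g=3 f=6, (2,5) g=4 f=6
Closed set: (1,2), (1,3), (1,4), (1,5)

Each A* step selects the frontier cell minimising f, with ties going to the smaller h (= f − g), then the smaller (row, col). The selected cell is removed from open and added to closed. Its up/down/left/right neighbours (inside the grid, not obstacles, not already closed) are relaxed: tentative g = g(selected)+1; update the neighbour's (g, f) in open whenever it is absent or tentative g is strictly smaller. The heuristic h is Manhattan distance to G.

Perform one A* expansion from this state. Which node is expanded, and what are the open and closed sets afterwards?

expanded=(1,6); open=[(0,2) g=1 f=8, (0,3) g=2 f=8, (0,4) g=3 f=8, (0,5) g=4 f=8, (2,2) g=1 f=6, (2,3) g=2 f=6, (2,4) g=3 f=6, (2,5) g=4 f=6, (2,6) g=5 f=6]; closed=[(1,2), (1,3), (1,4), (1,5), (1,6)]

step 1: expand (1,6) (f=6, h=2) → closed; open now [(0,2) g=1 f=8, (0,3) g=2 f=8, (0,4) g=3 f=8, (0,5) g=4 f=8, (2,2) g=1 f=6, (2,3) g=2 f=6, (2,4) g=3 f=6, (2,5) g=4 f=6, (2,6) g=5 f=6]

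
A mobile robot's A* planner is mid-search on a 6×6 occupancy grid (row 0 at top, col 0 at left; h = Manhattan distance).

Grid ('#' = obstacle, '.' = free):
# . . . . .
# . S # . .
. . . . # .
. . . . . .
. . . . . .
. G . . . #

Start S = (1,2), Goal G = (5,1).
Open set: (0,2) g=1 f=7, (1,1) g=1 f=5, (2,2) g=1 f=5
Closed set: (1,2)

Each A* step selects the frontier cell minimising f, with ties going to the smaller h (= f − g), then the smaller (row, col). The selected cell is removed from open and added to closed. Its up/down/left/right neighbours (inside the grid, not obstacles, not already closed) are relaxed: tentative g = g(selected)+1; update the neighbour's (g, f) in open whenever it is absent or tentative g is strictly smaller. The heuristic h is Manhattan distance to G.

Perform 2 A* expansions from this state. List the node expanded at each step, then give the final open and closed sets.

step 1: expand (1,1) (f=5, h=4) → closed; open now [(0,1) g=2 f=7, (0,2) g=1 f=7, (2,1) g=2 f=5, (2,2) g=1 f=5]
step 2: expand (2,1) (f=5, h=3) → closed; open now [(0,1) g=2 f=7, (0,2) g=1 f=7, (2,0) g=3 f=7, (2,2) g=1 f=5, (3,1) g=3 f=5]

order=[(1,1) → (2,1)]; open=[(0,1) g=2 f=7, (0,2) g=1 f=7, (2,0) g=3 f=7, (2,2) g=1 f=5, (3,1) g=3 f=5]; closed=[(1,1), (1,2), (2,1)]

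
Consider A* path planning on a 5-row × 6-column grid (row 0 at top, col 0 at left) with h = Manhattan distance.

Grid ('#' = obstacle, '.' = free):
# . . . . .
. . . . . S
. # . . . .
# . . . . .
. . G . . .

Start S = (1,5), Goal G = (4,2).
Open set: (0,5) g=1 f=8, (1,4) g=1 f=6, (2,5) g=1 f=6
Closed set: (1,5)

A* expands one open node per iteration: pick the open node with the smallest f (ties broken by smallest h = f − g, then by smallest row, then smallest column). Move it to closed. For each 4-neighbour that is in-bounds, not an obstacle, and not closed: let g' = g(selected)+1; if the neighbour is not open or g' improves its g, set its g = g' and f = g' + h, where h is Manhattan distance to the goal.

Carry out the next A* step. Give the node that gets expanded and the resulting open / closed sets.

step 1: expand (1,4) (f=6, h=5) → closed; open now [(0,4) g=2 f=8, (0,5) g=1 f=8, (1,3) g=2 f=6, (2,4) g=2 f=6, (2,5) g=1 f=6]

expanded=(1,4); open=[(0,4) g=2 f=8, (0,5) g=1 f=8, (1,3) g=2 f=6, (2,4) g=2 f=6, (2,5) g=1 f=6]; closed=[(1,4), (1,5)]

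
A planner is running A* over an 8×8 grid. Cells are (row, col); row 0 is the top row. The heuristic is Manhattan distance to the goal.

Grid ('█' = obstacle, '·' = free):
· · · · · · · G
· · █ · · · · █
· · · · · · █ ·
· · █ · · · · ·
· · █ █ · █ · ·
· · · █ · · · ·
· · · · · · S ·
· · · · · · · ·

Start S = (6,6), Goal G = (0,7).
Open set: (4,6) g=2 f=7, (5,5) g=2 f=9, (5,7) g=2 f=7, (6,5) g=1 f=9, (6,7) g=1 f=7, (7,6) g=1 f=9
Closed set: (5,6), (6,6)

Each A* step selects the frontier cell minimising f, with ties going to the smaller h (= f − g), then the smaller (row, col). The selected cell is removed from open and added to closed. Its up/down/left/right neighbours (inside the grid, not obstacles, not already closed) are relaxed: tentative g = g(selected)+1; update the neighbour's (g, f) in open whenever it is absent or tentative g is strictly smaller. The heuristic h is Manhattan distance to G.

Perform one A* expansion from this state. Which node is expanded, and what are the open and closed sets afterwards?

step 1: expand (4,6) (f=7, h=5) → closed; open now [(3,6) g=3 f=7, (4,7) g=3 f=7, (5,5) g=2 f=9, (5,7) g=2 f=7, (6,5) g=1 f=9, (6,7) g=1 f=7, (7,6) g=1 f=9]

expanded=(4,6); open=[(3,6) g=3 f=7, (4,7) g=3 f=7, (5,5) g=2 f=9, (5,7) g=2 f=7, (6,5) g=1 f=9, (6,7) g=1 f=7, (7,6) g=1 f=9]; closed=[(4,6), (5,6), (6,6)]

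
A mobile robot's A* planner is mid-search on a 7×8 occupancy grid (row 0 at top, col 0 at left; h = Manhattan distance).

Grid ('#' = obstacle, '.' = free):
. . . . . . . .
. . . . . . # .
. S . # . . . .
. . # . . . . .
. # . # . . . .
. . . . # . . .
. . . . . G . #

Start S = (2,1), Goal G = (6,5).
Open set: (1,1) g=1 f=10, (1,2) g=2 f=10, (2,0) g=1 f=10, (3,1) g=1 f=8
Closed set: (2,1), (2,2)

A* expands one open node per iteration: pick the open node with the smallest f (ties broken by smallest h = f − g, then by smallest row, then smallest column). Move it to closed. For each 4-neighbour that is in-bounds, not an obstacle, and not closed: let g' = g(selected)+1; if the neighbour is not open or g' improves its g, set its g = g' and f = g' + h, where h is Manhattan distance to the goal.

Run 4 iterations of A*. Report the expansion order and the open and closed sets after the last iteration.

step 1: expand (3,1) (f=8, h=7) → closed; open now [(1,1) g=1 f=10, (1,2) g=2 f=10, (2,0) g=1 f=10, (3,0) g=2 f=10]
step 2: expand (1,2) (f=10, h=8) → closed; open now [(0,2) g=3 f=12, (1,1) g=1 f=10, (1,3) g=3 f=10, (2,0) g=1 f=10, (3,0) g=2 f=10]
step 3: expand (1,3) (f=10, h=7) → closed; open now [(0,2) g=3 f=12, (0,3) g=4 f=12, (1,1) g=1 f=10, (1,4) g=4 f=10, (2,0) g=1 f=10, (3,0) g=2 f=10]
step 4: expand (1,4) (f=10, h=6) → closed; open now [(0,2) g=3 f=12, (0,3) g=4 f=12, (0,4) g=5 f=12, (1,1) g=1 f=10, (1,5) g=5 f=10, (2,0) g=1 f=10, (2,4) g=5 f=10, (3,0) g=2 f=10]

order=[(3,1) → (1,2) → (1,3) → (1,4)]; open=[(0,2) g=3 f=12, (0,3) g=4 f=12, (0,4) g=5 f=12, (1,1) g=1 f=10, (1,5) g=5 f=10, (2,0) g=1 f=10, (2,4) g=5 f=10, (3,0) g=2 f=10]; closed=[(1,2), (1,3), (1,4), (2,1), (2,2), (3,1)]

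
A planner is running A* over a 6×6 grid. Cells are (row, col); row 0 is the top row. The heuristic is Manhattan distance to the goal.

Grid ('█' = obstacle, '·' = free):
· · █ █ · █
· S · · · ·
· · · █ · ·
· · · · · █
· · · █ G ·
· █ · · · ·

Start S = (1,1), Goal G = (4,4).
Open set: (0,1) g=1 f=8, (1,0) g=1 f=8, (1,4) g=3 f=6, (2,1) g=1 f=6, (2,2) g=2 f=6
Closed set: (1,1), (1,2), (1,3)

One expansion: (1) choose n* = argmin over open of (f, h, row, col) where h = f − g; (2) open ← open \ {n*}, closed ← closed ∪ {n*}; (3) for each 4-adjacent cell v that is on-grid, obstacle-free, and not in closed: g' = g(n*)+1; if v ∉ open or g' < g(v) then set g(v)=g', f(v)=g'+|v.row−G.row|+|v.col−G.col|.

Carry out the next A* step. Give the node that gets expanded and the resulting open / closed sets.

expanded=(1,4); open=[(0,1) g=1 f=8, (0,4) g=4 f=8, (1,0) g=1 f=8, (1,5) g=4 f=8, (2,1) g=1 f=6, (2,2) g=2 f=6, (2,4) g=4 f=6]; closed=[(1,1), (1,2), (1,3), (1,4)]

step 1: expand (1,4) (f=6, h=3) → closed; open now [(0,1) g=1 f=8, (0,4) g=4 f=8, (1,0) g=1 f=8, (1,5) g=4 f=8, (2,1) g=1 f=6, (2,2) g=2 f=6, (2,4) g=4 f=6]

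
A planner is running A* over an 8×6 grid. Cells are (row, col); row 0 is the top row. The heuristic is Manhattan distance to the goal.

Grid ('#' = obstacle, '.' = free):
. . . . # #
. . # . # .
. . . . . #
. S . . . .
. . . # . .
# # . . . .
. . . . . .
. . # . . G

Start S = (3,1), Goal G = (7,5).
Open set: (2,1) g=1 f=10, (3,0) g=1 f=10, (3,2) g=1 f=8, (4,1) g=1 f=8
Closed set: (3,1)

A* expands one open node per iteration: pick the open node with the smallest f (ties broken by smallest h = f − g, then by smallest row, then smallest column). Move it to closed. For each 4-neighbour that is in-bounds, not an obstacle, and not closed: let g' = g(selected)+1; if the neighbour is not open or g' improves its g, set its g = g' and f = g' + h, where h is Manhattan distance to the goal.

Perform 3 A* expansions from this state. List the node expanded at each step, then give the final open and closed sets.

step 1: expand (3,2) (f=8, h=7) → closed; open now [(2,1) g=1 f=10, (2,2) g=2 f=10, (3,0) g=1 f=10, (3,3) g=2 f=8, (4,1) g=1 f=8, (4,2) g=2 f=8]
step 2: expand (3,3) (f=8, h=6) → closed; open now [(2,1) g=1 f=10, (2,2) g=2 f=10, (2,3) g=3 f=10, (3,0) g=1 f=10, (3,4) g=3 f=8, (4,1) g=1 f=8, (4,2) g=2 f=8]
step 3: expand (3,4) (f=8, h=5) → closed; open now [(2,1) g=1 f=10, (2,2) g=2 f=10, (2,3) g=3 f=10, (2,4) g=4 f=10, (3,0) g=1 f=10, (3,5) g=4 f=8, (4,1) g=1 f=8, (4,2) g=2 f=8, (4,4) g=4 f=8]

order=[(3,2) → (3,3) → (3,4)]; open=[(2,1) g=1 f=10, (2,2) g=2 f=10, (2,3) g=3 f=10, (2,4) g=4 f=10, (3,0) g=1 f=10, (3,5) g=4 f=8, (4,1) g=1 f=8, (4,2) g=2 f=8, (4,4) g=4 f=8]; closed=[(3,1), (3,2), (3,3), (3,4)]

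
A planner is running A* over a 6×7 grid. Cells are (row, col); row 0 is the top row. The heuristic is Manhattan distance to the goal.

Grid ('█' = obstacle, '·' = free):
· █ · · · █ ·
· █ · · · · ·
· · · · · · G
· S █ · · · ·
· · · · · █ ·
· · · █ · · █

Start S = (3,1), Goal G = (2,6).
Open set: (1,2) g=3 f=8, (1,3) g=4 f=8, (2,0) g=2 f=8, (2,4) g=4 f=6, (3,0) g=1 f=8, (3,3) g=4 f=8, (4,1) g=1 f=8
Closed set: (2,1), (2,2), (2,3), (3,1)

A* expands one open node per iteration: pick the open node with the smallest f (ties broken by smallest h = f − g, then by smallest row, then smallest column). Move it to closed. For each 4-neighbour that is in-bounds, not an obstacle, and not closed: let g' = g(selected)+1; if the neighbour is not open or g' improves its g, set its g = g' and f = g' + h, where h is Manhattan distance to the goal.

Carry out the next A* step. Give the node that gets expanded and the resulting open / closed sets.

expanded=(2,4); open=[(1,2) g=3 f=8, (1,3) g=4 f=8, (1,4) g=5 f=8, (2,0) g=2 f=8, (2,5) g=5 f=6, (3,0) g=1 f=8, (3,3) g=4 f=8, (3,4) g=5 f=8, (4,1) g=1 f=8]; closed=[(2,1), (2,2), (2,3), (2,4), (3,1)]

step 1: expand (2,4) (f=6, h=2) → closed; open now [(1,2) g=3 f=8, (1,3) g=4 f=8, (1,4) g=5 f=8, (2,0) g=2 f=8, (2,5) g=5 f=6, (3,0) g=1 f=8, (3,3) g=4 f=8, (3,4) g=5 f=8, (4,1) g=1 f=8]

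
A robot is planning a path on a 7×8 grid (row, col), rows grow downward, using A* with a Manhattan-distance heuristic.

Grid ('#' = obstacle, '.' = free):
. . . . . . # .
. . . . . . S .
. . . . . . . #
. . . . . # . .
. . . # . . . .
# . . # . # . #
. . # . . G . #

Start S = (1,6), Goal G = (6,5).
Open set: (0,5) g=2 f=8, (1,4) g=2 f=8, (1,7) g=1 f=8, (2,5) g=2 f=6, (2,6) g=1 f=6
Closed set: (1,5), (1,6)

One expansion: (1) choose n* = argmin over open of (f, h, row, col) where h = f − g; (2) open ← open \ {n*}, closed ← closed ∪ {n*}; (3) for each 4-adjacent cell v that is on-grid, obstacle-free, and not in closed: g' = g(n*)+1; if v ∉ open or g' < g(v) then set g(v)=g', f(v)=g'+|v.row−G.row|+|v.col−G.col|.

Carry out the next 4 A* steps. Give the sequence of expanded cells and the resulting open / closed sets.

order=[(2,5) → (2,6) → (3,6) → (4,6)]; open=[(0,5) g=2 f=8, (1,4) g=2 f=8, (1,7) g=1 f=8, (2,4) g=3 f=8, (3,7) g=3 f=8, (4,5) g=4 f=6, (4,7) g=4 f=8, (5,6) g=4 f=6]; closed=[(1,5), (1,6), (2,5), (2,6), (3,6), (4,6)]

step 1: expand (2,5) (f=6, h=4) → closed; open now [(0,5) g=2 f=8, (1,4) g=2 f=8, (1,7) g=1 f=8, (2,4) g=3 f=8, (2,6) g=1 f=6]
step 2: expand (2,6) (f=6, h=5) → closed; open now [(0,5) g=2 f=8, (1,4) g=2 f=8, (1,7) g=1 f=8, (2,4) g=3 f=8, (3,6) g=2 f=6]
step 3: expand (3,6) (f=6, h=4) → closed; open now [(0,5) g=2 f=8, (1,4) g=2 f=8, (1,7) g=1 f=8, (2,4) g=3 f=8, (3,7) g=3 f=8, (4,6) g=3 f=6]
step 4: expand (4,6) (f=6, h=3) → closed; open now [(0,5) g=2 f=8, (1,4) g=2 f=8, (1,7) g=1 f=8, (2,4) g=3 f=8, (3,7) g=3 f=8, (4,5) g=4 f=6, (4,7) g=4 f=8, (5,6) g=4 f=6]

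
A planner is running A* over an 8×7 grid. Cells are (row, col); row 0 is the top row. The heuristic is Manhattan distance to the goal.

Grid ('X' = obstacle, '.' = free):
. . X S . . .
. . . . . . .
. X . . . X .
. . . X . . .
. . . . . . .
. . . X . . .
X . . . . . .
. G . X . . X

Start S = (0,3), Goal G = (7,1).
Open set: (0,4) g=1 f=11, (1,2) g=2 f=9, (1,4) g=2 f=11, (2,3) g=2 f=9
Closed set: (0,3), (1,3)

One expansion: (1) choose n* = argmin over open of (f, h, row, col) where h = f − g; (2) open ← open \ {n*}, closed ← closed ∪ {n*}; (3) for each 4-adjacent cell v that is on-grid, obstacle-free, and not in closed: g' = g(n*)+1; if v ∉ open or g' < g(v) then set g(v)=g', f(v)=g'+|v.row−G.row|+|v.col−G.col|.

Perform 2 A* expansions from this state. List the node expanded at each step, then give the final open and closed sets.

step 1: expand (1,2) (f=9, h=7) → closed; open now [(0,4) g=1 f=11, (1,1) g=3 f=9, (1,4) g=2 f=11, (2,2) g=3 f=9, (2,3) g=2 f=9]
step 2: expand (1,1) (f=9, h=6) → closed; open now [(0,1) g=4 f=11, (0,4) g=1 f=11, (1,0) g=4 f=11, (1,4) g=2 f=11, (2,2) g=3 f=9, (2,3) g=2 f=9]

order=[(1,2) → (1,1)]; open=[(0,1) g=4 f=11, (0,4) g=1 f=11, (1,0) g=4 f=11, (1,4) g=2 f=11, (2,2) g=3 f=9, (2,3) g=2 f=9]; closed=[(0,3), (1,1), (1,2), (1,3)]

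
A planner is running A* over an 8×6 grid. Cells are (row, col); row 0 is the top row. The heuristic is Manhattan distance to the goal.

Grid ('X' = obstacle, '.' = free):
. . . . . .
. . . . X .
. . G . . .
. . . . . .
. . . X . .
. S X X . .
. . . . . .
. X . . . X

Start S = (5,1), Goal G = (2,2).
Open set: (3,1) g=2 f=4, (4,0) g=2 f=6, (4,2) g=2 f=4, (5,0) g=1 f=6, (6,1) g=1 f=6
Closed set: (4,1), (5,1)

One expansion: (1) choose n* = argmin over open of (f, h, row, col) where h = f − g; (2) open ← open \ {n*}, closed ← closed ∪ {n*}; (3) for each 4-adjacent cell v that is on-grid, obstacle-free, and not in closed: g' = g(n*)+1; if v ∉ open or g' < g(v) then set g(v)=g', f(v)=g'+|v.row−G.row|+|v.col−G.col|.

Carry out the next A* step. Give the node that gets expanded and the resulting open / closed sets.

step 1: expand (3,1) (f=4, h=2) → closed; open now [(2,1) g=3 f=4, (3,0) g=3 f=6, (3,2) g=3 f=4, (4,0) g=2 f=6, (4,2) g=2 f=4, (5,0) g=1 f=6, (6,1) g=1 f=6]

expanded=(3,1); open=[(2,1) g=3 f=4, (3,0) g=3 f=6, (3,2) g=3 f=4, (4,0) g=2 f=6, (4,2) g=2 f=4, (5,0) g=1 f=6, (6,1) g=1 f=6]; closed=[(3,1), (4,1), (5,1)]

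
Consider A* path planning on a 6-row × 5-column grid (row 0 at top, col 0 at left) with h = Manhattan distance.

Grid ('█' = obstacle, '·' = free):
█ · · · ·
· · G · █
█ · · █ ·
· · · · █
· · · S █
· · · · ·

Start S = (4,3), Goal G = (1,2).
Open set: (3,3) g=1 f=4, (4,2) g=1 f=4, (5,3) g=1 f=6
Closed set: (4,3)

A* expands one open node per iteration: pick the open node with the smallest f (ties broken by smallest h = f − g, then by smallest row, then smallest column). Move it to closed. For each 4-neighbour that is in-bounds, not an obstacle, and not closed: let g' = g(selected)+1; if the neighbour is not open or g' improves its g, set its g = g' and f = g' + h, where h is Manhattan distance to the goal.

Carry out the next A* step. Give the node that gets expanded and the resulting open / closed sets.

expanded=(3,3); open=[(3,2) g=2 f=4, (4,2) g=1 f=4, (5,3) g=1 f=6]; closed=[(3,3), (4,3)]

step 1: expand (3,3) (f=4, h=3) → closed; open now [(3,2) g=2 f=4, (4,2) g=1 f=4, (5,3) g=1 f=6]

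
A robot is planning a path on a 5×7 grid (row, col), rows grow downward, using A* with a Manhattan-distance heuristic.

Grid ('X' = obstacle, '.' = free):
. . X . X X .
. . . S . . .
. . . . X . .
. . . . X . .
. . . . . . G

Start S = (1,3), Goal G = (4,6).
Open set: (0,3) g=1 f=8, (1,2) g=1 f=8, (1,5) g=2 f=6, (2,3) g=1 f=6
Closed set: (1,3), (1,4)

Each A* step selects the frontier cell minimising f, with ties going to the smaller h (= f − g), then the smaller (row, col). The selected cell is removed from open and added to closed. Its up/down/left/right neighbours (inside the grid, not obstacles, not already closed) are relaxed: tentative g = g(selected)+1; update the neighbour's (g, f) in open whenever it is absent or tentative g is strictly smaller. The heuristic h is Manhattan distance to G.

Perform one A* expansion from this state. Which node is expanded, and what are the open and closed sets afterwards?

step 1: expand (1,5) (f=6, h=4) → closed; open now [(0,3) g=1 f=8, (1,2) g=1 f=8, (1,6) g=3 f=6, (2,3) g=1 f=6, (2,5) g=3 f=6]

expanded=(1,5); open=[(0,3) g=1 f=8, (1,2) g=1 f=8, (1,6) g=3 f=6, (2,3) g=1 f=6, (2,5) g=3 f=6]; closed=[(1,3), (1,4), (1,5)]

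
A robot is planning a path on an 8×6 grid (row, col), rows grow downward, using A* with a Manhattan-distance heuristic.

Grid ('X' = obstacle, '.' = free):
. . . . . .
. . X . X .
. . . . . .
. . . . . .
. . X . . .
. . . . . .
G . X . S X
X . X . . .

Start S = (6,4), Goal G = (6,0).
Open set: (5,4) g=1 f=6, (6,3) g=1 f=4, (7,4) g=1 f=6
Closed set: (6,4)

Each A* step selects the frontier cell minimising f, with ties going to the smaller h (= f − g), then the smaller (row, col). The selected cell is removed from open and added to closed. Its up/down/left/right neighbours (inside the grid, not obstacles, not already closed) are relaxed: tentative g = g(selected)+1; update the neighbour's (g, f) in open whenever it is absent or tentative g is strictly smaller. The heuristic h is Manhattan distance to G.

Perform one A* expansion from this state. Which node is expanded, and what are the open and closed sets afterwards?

step 1: expand (6,3) (f=4, h=3) → closed; open now [(5,3) g=2 f=6, (5,4) g=1 f=6, (7,3) g=2 f=6, (7,4) g=1 f=6]

expanded=(6,3); open=[(5,3) g=2 f=6, (5,4) g=1 f=6, (7,3) g=2 f=6, (7,4) g=1 f=6]; closed=[(6,3), (6,4)]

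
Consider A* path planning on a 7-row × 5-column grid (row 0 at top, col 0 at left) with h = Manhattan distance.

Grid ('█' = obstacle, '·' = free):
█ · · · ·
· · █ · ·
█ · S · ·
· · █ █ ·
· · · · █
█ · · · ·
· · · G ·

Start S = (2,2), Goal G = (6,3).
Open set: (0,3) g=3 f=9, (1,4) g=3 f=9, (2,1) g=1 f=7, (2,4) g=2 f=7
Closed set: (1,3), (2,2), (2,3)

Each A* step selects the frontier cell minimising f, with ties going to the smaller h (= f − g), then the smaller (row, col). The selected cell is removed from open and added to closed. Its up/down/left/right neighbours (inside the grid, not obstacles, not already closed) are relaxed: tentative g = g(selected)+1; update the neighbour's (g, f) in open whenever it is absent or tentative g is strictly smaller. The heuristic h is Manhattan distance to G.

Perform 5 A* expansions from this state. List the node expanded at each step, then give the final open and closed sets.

step 1: expand (2,4) (f=7, h=5) → closed; open now [(0,3) g=3 f=9, (1,4) g=3 f=9, (2,1) g=1 f=7, (3,4) g=3 f=7]
step 2: expand (3,4) (f=7, h=4) → closed; open now [(0,3) g=3 f=9, (1,4) g=3 f=9, (2,1) g=1 f=7]
step 3: expand (2,1) (f=7, h=6) → closed; open now [(0,3) g=3 f=9, (1,1) g=2 f=9, (1,4) g=3 f=9, (3,1) g=2 f=7]
step 4: expand (3,1) (f=7, h=5) → closed; open now [(0,3) g=3 f=9, (1,1) g=2 f=9, (1,4) g=3 f=9, (3,0) g=3 f=9, (4,1) g=3 f=7]
step 5: expand (4,1) (f=7, h=4) → closed; open now [(0,3) g=3 f=9, (1,1) g=2 f=9, (1,4) g=3 f=9, (3,0) g=3 f=9, (4,0) g=4 f=9, (4,2) g=4 f=7, (5,1) g=4 f=7]

order=[(2,4) → (3,4) → (2,1) → (3,1) → (4,1)]; open=[(0,3) g=3 f=9, (1,1) g=2 f=9, (1,4) g=3 f=9, (3,0) g=3 f=9, (4,0) g=4 f=9, (4,2) g=4 f=7, (5,1) g=4 f=7]; closed=[(1,3), (2,1), (2,2), (2,3), (2,4), (3,1), (3,4), (4,1)]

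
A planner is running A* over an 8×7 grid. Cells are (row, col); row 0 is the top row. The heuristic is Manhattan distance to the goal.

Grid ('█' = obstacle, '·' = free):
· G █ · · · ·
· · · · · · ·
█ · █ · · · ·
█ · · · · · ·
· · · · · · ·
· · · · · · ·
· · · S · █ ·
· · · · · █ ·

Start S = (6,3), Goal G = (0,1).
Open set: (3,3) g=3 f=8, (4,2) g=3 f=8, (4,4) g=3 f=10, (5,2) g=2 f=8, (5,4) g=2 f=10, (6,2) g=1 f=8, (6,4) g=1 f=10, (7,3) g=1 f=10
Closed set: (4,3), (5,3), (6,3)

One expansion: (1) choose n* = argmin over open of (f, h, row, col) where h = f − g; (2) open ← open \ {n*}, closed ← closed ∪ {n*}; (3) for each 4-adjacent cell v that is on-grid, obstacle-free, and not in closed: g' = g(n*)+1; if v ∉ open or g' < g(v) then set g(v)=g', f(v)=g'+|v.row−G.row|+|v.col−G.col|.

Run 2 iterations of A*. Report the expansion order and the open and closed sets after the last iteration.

order=[(3,3) → (2,3)]; open=[(1,3) g=5 f=8, (2,4) g=5 f=10, (3,2) g=4 f=8, (3,4) g=4 f=10, (4,2) g=3 f=8, (4,4) g=3 f=10, (5,2) g=2 f=8, (5,4) g=2 f=10, (6,2) g=1 f=8, (6,4) g=1 f=10, (7,3) g=1 f=10]; closed=[(2,3), (3,3), (4,3), (5,3), (6,3)]

step 1: expand (3,3) (f=8, h=5) → closed; open now [(2,3) g=4 f=8, (3,2) g=4 f=8, (3,4) g=4 f=10, (4,2) g=3 f=8, (4,4) g=3 f=10, (5,2) g=2 f=8, (5,4) g=2 f=10, (6,2) g=1 f=8, (6,4) g=1 f=10, (7,3) g=1 f=10]
step 2: expand (2,3) (f=8, h=4) → closed; open now [(1,3) g=5 f=8, (2,4) g=5 f=10, (3,2) g=4 f=8, (3,4) g=4 f=10, (4,2) g=3 f=8, (4,4) g=3 f=10, (5,2) g=2 f=8, (5,4) g=2 f=10, (6,2) g=1 f=8, (6,4) g=1 f=10, (7,3) g=1 f=10]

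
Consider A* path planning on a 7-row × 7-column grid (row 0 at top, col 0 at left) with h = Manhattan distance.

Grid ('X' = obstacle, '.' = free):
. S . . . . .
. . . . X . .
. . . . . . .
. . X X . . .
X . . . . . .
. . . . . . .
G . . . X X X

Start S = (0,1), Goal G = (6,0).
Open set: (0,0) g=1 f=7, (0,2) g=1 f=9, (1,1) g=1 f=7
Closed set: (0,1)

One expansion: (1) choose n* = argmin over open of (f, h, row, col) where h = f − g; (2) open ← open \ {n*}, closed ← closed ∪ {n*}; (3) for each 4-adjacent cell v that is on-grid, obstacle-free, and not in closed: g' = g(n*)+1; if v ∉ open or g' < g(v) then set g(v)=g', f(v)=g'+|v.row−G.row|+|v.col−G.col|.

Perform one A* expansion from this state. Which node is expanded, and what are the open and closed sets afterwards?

step 1: expand (0,0) (f=7, h=6) → closed; open now [(0,2) g=1 f=9, (1,0) g=2 f=7, (1,1) g=1 f=7]

expanded=(0,0); open=[(0,2) g=1 f=9, (1,0) g=2 f=7, (1,1) g=1 f=7]; closed=[(0,0), (0,1)]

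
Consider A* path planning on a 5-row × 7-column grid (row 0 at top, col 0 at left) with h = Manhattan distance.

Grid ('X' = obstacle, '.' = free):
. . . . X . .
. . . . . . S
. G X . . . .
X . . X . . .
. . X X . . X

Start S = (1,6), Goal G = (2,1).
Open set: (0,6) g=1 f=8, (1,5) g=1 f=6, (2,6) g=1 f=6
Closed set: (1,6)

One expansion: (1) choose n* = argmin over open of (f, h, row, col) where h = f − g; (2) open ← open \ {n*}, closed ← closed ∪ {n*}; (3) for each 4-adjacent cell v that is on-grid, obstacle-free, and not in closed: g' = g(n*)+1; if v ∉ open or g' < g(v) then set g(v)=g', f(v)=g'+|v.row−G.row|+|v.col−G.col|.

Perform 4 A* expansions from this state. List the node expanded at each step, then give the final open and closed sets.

step 1: expand (1,5) (f=6, h=5) → closed; open now [(0,5) g=2 f=8, (0,6) g=1 f=8, (1,4) g=2 f=6, (2,5) g=2 f=6, (2,6) g=1 f=6]
step 2: expand (1,4) (f=6, h=4) → closed; open now [(0,5) g=2 f=8, (0,6) g=1 f=8, (1,3) g=3 f=6, (2,4) g=3 f=6, (2,5) g=2 f=6, (2,6) g=1 f=6]
step 3: expand (1,3) (f=6, h=3) → closed; open now [(0,3) g=4 f=8, (0,5) g=2 f=8, (0,6) g=1 f=8, (1,2) g=4 f=6, (2,3) g=4 f=6, (2,4) g=3 f=6, (2,5) g=2 f=6, (2,6) g=1 f=6]
step 4: expand (1,2) (f=6, h=2) → closed; open now [(0,2) g=5 f=8, (0,3) g=4 f=8, (0,5) g=2 f=8, (0,6) g=1 f=8, (1,1) g=5 f=6, (2,3) g=4 f=6, (2,4) g=3 f=6, (2,5) g=2 f=6, (2,6) g=1 f=6]

order=[(1,5) → (1,4) → (1,3) → (1,2)]; open=[(0,2) g=5 f=8, (0,3) g=4 f=8, (0,5) g=2 f=8, (0,6) g=1 f=8, (1,1) g=5 f=6, (2,3) g=4 f=6, (2,4) g=3 f=6, (2,5) g=2 f=6, (2,6) g=1 f=6]; closed=[(1,2), (1,3), (1,4), (1,5), (1,6)]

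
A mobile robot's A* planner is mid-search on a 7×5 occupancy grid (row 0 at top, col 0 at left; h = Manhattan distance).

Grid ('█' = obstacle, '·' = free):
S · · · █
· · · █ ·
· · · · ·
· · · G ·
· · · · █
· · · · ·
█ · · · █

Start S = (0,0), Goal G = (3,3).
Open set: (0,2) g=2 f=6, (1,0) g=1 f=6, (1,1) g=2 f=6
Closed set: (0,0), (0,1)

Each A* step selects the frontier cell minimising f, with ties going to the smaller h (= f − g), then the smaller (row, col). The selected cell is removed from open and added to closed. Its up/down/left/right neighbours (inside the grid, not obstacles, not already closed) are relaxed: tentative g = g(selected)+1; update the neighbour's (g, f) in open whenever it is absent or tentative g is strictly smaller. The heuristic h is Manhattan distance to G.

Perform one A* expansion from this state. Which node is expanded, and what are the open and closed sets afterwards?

step 1: expand (0,2) (f=6, h=4) → closed; open now [(0,3) g=3 f=6, (1,0) g=1 f=6, (1,1) g=2 f=6, (1,2) g=3 f=6]

expanded=(0,2); open=[(0,3) g=3 f=6, (1,0) g=1 f=6, (1,1) g=2 f=6, (1,2) g=3 f=6]; closed=[(0,0), (0,1), (0,2)]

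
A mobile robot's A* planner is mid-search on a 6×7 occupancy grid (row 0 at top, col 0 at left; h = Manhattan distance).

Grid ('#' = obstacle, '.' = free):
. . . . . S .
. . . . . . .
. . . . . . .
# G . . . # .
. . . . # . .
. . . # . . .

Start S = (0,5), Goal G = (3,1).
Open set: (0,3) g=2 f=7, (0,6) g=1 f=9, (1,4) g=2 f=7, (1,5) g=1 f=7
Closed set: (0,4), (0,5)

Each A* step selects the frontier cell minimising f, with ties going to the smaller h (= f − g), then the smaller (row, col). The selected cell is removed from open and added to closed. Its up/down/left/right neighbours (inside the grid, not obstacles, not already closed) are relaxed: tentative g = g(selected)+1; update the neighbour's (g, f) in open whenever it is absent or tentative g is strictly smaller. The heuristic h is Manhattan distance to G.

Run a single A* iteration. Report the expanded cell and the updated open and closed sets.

step 1: expand (0,3) (f=7, h=5) → closed; open now [(0,2) g=3 f=7, (0,6) g=1 f=9, (1,3) g=3 f=7, (1,4) g=2 f=7, (1,5) g=1 f=7]

expanded=(0,3); open=[(0,2) g=3 f=7, (0,6) g=1 f=9, (1,3) g=3 f=7, (1,4) g=2 f=7, (1,5) g=1 f=7]; closed=[(0,3), (0,4), (0,5)]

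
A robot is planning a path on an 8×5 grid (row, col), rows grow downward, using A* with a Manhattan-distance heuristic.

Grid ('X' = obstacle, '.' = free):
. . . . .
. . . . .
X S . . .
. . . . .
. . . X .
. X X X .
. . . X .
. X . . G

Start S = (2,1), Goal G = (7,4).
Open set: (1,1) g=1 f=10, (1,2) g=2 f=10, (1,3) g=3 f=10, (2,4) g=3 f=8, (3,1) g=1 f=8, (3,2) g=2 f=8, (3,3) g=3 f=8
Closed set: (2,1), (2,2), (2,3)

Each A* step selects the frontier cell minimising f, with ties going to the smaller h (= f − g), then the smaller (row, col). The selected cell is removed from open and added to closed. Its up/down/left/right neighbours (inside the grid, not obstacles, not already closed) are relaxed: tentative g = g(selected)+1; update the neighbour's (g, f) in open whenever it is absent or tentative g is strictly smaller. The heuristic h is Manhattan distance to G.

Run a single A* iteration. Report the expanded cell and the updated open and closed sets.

step 1: expand (2,4) (f=8, h=5) → closed; open now [(1,1) g=1 f=10, (1,2) g=2 f=10, (1,3) g=3 f=10, (1,4) g=4 f=10, (3,1) g=1 f=8, (3,2) g=2 f=8, (3,3) g=3 f=8, (3,4) g=4 f=8]

expanded=(2,4); open=[(1,1) g=1 f=10, (1,2) g=2 f=10, (1,3) g=3 f=10, (1,4) g=4 f=10, (3,1) g=1 f=8, (3,2) g=2 f=8, (3,3) g=3 f=8, (3,4) g=4 f=8]; closed=[(2,1), (2,2), (2,3), (2,4)]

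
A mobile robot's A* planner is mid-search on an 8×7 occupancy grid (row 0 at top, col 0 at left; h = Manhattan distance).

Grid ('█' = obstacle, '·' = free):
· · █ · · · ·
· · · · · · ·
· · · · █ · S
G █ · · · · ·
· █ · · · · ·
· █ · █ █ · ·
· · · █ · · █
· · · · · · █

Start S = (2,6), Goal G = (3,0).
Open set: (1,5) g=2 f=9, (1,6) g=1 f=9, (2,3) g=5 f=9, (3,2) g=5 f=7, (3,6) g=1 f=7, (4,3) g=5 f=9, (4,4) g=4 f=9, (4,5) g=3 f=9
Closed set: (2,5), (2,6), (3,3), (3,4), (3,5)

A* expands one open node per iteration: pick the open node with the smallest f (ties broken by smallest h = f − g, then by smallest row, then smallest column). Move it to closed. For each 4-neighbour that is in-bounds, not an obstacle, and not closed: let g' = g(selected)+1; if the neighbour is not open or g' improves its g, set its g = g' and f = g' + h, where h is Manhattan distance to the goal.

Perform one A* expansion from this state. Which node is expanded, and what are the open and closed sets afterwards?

expanded=(3,2); open=[(1,5) g=2 f=9, (1,6) g=1 f=9, (2,2) g=6 f=9, (2,3) g=5 f=9, (3,6) g=1 f=7, (4,2) g=6 f=9, (4,3) g=5 f=9, (4,4) g=4 f=9, (4,5) g=3 f=9]; closed=[(2,5), (2,6), (3,2), (3,3), (3,4), (3,5)]

step 1: expand (3,2) (f=7, h=2) → closed; open now [(1,5) g=2 f=9, (1,6) g=1 f=9, (2,2) g=6 f=9, (2,3) g=5 f=9, (3,6) g=1 f=7, (4,2) g=6 f=9, (4,3) g=5 f=9, (4,4) g=4 f=9, (4,5) g=3 f=9]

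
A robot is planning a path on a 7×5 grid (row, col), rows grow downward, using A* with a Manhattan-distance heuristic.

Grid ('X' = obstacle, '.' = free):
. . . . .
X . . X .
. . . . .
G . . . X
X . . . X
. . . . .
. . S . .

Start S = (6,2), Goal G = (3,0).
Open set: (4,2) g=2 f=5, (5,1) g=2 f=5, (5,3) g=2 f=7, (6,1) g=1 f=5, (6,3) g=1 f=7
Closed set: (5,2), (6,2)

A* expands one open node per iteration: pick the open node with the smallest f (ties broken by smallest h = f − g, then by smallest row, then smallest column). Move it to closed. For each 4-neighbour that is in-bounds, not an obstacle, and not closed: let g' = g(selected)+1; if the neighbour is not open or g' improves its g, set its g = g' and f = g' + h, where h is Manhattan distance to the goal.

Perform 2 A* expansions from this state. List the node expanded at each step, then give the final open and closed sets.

step 1: expand (4,2) (f=5, h=3) → closed; open now [(3,2) g=3 f=5, (4,1) g=3 f=5, (4,3) g=3 f=7, (5,1) g=2 f=5, (5,3) g=2 f=7, (6,1) g=1 f=5, (6,3) g=1 f=7]
step 2: expand (3,2) (f=5, h=2) → closed; open now [(2,2) g=4 f=7, (3,1) g=4 f=5, (3,3) g=4 f=7, (4,1) g=3 f=5, (4,3) g=3 f=7, (5,1) g=2 f=5, (5,3) g=2 f=7, (6,1) g=1 f=5, (6,3) g=1 f=7]

order=[(4,2) → (3,2)]; open=[(2,2) g=4 f=7, (3,1) g=4 f=5, (3,3) g=4 f=7, (4,1) g=3 f=5, (4,3) g=3 f=7, (5,1) g=2 f=5, (5,3) g=2 f=7, (6,1) g=1 f=5, (6,3) g=1 f=7]; closed=[(3,2), (4,2), (5,2), (6,2)]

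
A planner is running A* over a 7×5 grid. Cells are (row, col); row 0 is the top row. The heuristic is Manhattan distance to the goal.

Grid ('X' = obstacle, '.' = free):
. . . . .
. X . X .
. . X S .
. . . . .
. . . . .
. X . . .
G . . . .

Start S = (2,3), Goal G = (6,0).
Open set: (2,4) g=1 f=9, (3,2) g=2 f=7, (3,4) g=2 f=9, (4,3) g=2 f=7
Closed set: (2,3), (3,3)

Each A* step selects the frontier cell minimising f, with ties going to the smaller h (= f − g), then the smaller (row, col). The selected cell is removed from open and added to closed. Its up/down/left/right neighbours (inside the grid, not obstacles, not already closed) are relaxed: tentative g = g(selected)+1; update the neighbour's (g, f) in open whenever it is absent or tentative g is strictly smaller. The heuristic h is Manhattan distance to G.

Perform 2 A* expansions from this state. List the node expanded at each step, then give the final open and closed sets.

order=[(3,2) → (3,1)]; open=[(2,1) g=4 f=9, (2,4) g=1 f=9, (3,0) g=4 f=7, (3,4) g=2 f=9, (4,1) g=4 f=7, (4,2) g=3 f=7, (4,3) g=2 f=7]; closed=[(2,3), (3,1), (3,2), (3,3)]

step 1: expand (3,2) (f=7, h=5) → closed; open now [(2,4) g=1 f=9, (3,1) g=3 f=7, (3,4) g=2 f=9, (4,2) g=3 f=7, (4,3) g=2 f=7]
step 2: expand (3,1) (f=7, h=4) → closed; open now [(2,1) g=4 f=9, (2,4) g=1 f=9, (3,0) g=4 f=7, (3,4) g=2 f=9, (4,1) g=4 f=7, (4,2) g=3 f=7, (4,3) g=2 f=7]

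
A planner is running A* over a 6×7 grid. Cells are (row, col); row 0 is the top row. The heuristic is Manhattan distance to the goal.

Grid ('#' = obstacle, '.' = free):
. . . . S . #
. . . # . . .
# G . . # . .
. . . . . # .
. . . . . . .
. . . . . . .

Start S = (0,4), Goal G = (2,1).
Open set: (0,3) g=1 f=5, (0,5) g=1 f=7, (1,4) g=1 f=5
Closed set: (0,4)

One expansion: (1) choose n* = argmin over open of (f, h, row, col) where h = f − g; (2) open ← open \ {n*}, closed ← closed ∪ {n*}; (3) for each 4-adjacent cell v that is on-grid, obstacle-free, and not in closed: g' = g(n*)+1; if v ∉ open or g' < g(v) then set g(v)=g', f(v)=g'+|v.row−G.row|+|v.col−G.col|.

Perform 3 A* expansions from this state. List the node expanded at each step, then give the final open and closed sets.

step 1: expand (0,3) (f=5, h=4) → closed; open now [(0,2) g=2 f=5, (0,5) g=1 f=7, (1,4) g=1 f=5]
step 2: expand (0,2) (f=5, h=3) → closed; open now [(0,1) g=3 f=5, (0,5) g=1 f=7, (1,2) g=3 f=5, (1,4) g=1 f=5]
step 3: expand (0,1) (f=5, h=2) → closed; open now [(0,0) g=4 f=7, (0,5) g=1 f=7, (1,1) g=4 f=5, (1,2) g=3 f=5, (1,4) g=1 f=5]

order=[(0,3) → (0,2) → (0,1)]; open=[(0,0) g=4 f=7, (0,5) g=1 f=7, (1,1) g=4 f=5, (1,2) g=3 f=5, (1,4) g=1 f=5]; closed=[(0,1), (0,2), (0,3), (0,4)]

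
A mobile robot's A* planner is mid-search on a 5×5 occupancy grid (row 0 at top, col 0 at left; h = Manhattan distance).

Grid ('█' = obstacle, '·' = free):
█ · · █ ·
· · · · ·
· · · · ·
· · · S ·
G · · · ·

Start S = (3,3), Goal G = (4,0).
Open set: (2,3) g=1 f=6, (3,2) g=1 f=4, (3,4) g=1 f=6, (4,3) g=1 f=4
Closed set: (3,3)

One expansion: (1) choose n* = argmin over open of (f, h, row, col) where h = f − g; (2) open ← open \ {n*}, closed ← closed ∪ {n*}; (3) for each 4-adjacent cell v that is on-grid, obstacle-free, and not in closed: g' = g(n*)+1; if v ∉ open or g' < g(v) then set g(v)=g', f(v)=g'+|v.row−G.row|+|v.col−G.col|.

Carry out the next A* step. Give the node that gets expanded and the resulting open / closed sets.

step 1: expand (3,2) (f=4, h=3) → closed; open now [(2,2) g=2 f=6, (2,3) g=1 f=6, (3,1) g=2 f=4, (3,4) g=1 f=6, (4,2) g=2 f=4, (4,3) g=1 f=4]

expanded=(3,2); open=[(2,2) g=2 f=6, (2,3) g=1 f=6, (3,1) g=2 f=4, (3,4) g=1 f=6, (4,2) g=2 f=4, (4,3) g=1 f=4]; closed=[(3,2), (3,3)]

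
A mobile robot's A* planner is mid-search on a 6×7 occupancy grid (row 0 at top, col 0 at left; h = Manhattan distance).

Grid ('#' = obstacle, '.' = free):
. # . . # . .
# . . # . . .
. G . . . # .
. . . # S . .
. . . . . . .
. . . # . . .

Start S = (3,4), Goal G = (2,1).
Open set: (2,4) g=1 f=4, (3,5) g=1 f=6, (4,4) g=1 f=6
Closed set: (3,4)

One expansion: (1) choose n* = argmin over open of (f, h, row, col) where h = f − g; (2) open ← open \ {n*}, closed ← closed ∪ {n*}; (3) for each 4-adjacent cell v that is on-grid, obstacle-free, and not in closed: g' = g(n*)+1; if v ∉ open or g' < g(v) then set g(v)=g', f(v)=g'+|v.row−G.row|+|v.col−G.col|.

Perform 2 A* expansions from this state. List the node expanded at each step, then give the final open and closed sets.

order=[(2,4) → (2,3)]; open=[(1,4) g=2 f=6, (2,2) g=3 f=4, (3,5) g=1 f=6, (4,4) g=1 f=6]; closed=[(2,3), (2,4), (3,4)]

step 1: expand (2,4) (f=4, h=3) → closed; open now [(1,4) g=2 f=6, (2,3) g=2 f=4, (3,5) g=1 f=6, (4,4) g=1 f=6]
step 2: expand (2,3) (f=4, h=2) → closed; open now [(1,4) g=2 f=6, (2,2) g=3 f=4, (3,5) g=1 f=6, (4,4) g=1 f=6]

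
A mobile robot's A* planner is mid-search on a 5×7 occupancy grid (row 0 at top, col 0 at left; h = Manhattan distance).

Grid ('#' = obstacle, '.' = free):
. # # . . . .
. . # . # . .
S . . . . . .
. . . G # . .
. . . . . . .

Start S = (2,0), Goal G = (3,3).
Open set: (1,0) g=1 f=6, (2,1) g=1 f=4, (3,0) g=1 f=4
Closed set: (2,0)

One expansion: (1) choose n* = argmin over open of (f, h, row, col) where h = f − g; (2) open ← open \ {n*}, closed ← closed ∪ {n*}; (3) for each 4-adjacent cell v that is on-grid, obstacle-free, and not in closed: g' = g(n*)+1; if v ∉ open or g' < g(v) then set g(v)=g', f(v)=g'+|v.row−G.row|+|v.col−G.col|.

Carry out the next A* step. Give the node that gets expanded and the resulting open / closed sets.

expanded=(2,1); open=[(1,0) g=1 f=6, (1,1) g=2 f=6, (2,2) g=2 f=4, (3,0) g=1 f=4, (3,1) g=2 f=4]; closed=[(2,0), (2,1)]

step 1: expand (2,1) (f=4, h=3) → closed; open now [(1,0) g=1 f=6, (1,1) g=2 f=6, (2,2) g=2 f=4, (3,0) g=1 f=4, (3,1) g=2 f=4]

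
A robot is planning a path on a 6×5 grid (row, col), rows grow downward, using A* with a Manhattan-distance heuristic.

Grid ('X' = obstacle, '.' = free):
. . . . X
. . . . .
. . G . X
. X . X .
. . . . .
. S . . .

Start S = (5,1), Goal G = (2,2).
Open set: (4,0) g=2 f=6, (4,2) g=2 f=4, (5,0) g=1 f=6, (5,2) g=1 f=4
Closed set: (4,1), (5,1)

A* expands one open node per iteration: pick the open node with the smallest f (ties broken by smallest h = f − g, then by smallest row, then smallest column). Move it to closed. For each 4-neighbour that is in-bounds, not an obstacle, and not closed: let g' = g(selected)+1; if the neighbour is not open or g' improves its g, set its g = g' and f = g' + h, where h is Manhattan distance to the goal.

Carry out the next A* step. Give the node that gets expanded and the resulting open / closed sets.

step 1: expand (4,2) (f=4, h=2) → closed; open now [(3,2) g=3 f=4, (4,0) g=2 f=6, (4,3) g=3 f=6, (5,0) g=1 f=6, (5,2) g=1 f=4]

expanded=(4,2); open=[(3,2) g=3 f=4, (4,0) g=2 f=6, (4,3) g=3 f=6, (5,0) g=1 f=6, (5,2) g=1 f=4]; closed=[(4,1), (4,2), (5,1)]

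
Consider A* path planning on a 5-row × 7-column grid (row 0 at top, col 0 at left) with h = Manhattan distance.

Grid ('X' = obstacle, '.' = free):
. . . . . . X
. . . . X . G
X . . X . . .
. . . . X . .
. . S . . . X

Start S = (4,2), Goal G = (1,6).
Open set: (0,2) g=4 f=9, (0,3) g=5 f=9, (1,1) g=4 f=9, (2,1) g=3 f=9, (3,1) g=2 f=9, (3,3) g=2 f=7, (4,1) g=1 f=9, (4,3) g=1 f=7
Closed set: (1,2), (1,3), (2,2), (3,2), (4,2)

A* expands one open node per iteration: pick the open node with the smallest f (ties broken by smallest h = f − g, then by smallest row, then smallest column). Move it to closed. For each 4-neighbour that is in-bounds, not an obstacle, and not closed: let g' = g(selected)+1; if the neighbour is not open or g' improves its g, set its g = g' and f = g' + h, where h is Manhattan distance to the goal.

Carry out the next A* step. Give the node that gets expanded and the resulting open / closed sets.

expanded=(3,3); open=[(0,2) g=4 f=9, (0,3) g=5 f=9, (1,1) g=4 f=9, (2,1) g=3 f=9, (3,1) g=2 f=9, (4,1) g=1 f=9, (4,3) g=1 f=7]; closed=[(1,2), (1,3), (2,2), (3,2), (3,3), (4,2)]

step 1: expand (3,3) (f=7, h=5) → closed; open now [(0,2) g=4 f=9, (0,3) g=5 f=9, (1,1) g=4 f=9, (2,1) g=3 f=9, (3,1) g=2 f=9, (4,1) g=1 f=9, (4,3) g=1 f=7]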